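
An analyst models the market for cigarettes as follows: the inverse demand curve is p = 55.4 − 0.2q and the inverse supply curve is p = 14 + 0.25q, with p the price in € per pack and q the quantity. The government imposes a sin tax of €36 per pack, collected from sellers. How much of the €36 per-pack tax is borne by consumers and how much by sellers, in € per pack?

Rewrite in direct form: qd = 277 − 5p and qs = 4p − 56.
Before the tax: set 277 − 5p = 4p − 56 → p* = €37, q* = 92.
With the tax collected from sellers, supply shifts: qs = 4(p − 36) − 56.
Solving gives q = 12 with consumers paying €53 and sellers receiving €17 (the €36 wedge).
Burden on consumers: €16; on sellers: €20. (They sum to €36.)
The less price-elastic side of the market bears the larger share of a per-unit tax.

Consumers bear €16 per pack; sellers bear €20 per pack.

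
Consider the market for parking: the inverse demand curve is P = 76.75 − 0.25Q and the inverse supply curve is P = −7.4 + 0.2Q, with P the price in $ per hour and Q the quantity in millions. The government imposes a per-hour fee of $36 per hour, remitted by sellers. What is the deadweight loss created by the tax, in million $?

Deadweight loss = $1440 million.

Rewrite in direct form: Qd = 307 − 4P and Qs = 5P + 37.
Without the tax, 307 − 4P = 5P + 37 gives 9P = 270, so P* = $30 and Q* = 187.
With the tax collected from sellers, supply shifts: Qs = 5(P − 36) + 37.
Solving gives Q = 107 with consumers paying $50 and sellers receiving $14 (the $36 wedge).
Quantity falls by |ΔQ| = |187 − 107| = 80.
DWL = ½ · t · |ΔQ| = ½ · 36 · 80 = $1440.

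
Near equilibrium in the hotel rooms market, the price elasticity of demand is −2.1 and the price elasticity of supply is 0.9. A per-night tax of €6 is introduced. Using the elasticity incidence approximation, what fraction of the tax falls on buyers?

Incidence ratio: buyers' share ≈ εs / (εs + |εd|) = 0.9 / (0.9 + 2.1) = 0.3.
Supply is the less elastic side, so buyers bear the smaller share.

Buyers' share ≈ 0.3.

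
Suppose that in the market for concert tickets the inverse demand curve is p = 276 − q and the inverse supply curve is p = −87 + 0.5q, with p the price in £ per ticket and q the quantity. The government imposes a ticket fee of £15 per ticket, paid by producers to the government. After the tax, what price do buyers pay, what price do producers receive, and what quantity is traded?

Buyers pay £44; producers receive £29; quantity = 232.

Rewrite in direct form: qd = 276 − p and qs = 2p + 174.
Without the tax, 276 − p = 2p + 174 gives 3p = 102, so p* = £34 and q* = 242.
With the tax collected from producers, supply shifts: qs = 2(p − 15) + 174.
Solving gives q = 232 with buyers paying £44 and producers receiving £29 (the £15 wedge).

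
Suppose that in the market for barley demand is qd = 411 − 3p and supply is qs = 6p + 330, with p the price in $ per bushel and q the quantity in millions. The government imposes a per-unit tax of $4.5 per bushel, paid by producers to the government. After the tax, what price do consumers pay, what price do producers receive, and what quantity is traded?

Consumers pay $12; producers receive $7.5; quantity = 375.

Without the tax, 411 − 3p = 6p + 330 gives 9p = 81, so p* = $9 and q* = 384.
With the tax collected from producers, supply shifts: qs = 6(p − 4.5) + 330.
New equilibrium: consumers pay $12, producers receive $7.5, q = 375. (Wedge: pb − ps = 4.5.)
The less price-elastic side of the market bears the larger share of a per-unit tax.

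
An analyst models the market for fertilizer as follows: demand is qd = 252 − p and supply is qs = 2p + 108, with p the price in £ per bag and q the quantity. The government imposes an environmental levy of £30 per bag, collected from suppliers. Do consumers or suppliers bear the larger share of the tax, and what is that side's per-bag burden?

Without the tax, 252 − p = 2p + 108 gives 3p = 144, so p* = £48 and q* = 204.
With the tax collected from suppliers, supply shifts: qs = 2(p − 30) + 108.
New equilibrium: consumers pay £68, suppliers receive £38, q = 184. (Wedge: pb − ps = 30.)
Per-bag burden: consumers £20, suppliers £10.
Consumers take the larger share because demand is less price-elastic here (demand slope 1 vs supply slope 2).
The less price-elastic side of the market bears the larger share of a per-unit tax.

Consumers bear the larger share: £20 per bag.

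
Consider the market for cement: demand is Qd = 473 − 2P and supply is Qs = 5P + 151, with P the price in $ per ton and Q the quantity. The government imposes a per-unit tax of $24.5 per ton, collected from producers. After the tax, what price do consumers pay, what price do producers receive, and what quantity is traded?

Before the tax: set 473 − 2P = 5P + 151 → P* = $46, Q* = 381.
With the tax collected from producers, supply shifts: Qs = 5(P − 24.5) + 151.
New equilibrium: consumers pay $63.5, producers receive $39, Q = 346. (Wedge: Pb − Ps = 24.5.)

Consumers pay $63.5; producers receive $39; quantity = 346.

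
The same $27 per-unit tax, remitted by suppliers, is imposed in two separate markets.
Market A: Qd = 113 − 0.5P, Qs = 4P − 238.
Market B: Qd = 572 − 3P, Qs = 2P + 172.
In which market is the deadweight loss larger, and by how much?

Market B, by $275.4.

Market A: pre-tax P* = $78, Q* = 74; post-tax Q = 62; deadweight loss = $162.
Market B: pre-tax P* = $80, Q* = 332; post-tax Q = 299.6; deadweight loss = $437.4.
Difference: $162 vs $437.4 → market B is larger by $275.4.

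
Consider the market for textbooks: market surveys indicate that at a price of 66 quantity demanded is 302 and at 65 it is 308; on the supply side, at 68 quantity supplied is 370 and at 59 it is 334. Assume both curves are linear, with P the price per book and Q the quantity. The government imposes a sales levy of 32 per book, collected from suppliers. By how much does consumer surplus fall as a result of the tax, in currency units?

Consumer surplus falls by 3834.88.

Demand slope: (308 − 302)/(65 − 66) = -6, so Qd = 698 − 6P.
Supply slope: (334 − 370)/(59 − 68) = 4, so Qs = 4P + 98.
Before the tax: set 698 − 6P = 4P + 98 → P* = 60, Q* = 338.
With the tax collected from suppliers, supply shifts: Qs = 4(P − 32) + 98.
Solving gives Q = 261.2 with buyers paying 72.8 and suppliers receiving 40.8 (the 32 wedge).
ΔCS is the trapezoid between Q = 261.2 and Q = 338 of height 12.8: ½ · (338 + 261.2) · 12.8 = 3834.88.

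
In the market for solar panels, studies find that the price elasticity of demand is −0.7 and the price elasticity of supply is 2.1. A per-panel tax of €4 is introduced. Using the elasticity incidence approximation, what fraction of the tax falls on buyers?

Buyers' share ≈ 0.75.

Incidence ratio: buyers' share ≈ εs / (εs + |εd|) = 2.1 / (2.1 + 0.7) = 0.75.
Supply is the more elastic side, so buyers bear the larger share.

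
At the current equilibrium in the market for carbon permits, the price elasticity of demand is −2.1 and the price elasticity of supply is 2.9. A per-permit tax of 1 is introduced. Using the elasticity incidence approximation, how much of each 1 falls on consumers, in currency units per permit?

Consumers bear ≈ 0.58 per permit.

Incidence ratio: consumers' share ≈ εs / (εs + |εd|) = 2.9 / (2.9 + 2.1) = 0.58.
So consumers bear ≈ 0.58 × 1 = 0.58; sellers bear 0.42.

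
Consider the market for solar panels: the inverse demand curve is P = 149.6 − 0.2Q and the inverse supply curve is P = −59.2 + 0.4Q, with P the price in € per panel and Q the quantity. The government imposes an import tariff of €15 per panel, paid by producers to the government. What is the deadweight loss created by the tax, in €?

Deadweight loss = €187.5.

Inverting to Q(P) form: Qd = 748 − 5P; Qs = 2.5P + 148.
Before the tax: set 748 − 5P = 2.5P + 148 → P* = €80, Q* = 348.
With the tax collected from producers, supply shifts: Qs = 2.5(P − 15) + 148.
New equilibrium: consumers pay €85, producers receive €70, Q = 323. (Wedge: Pb − Ps = 15.)
Quantity falls by |ΔQ| = |348 − 323| = 25.
DWL = ½ · t · |ΔQ| = ½ · 15 · 25 = €187.5.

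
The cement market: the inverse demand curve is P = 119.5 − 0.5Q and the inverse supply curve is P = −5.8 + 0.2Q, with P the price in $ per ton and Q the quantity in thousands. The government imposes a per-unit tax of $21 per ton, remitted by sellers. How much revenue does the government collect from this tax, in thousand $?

Tax revenue = $3129 thousand.

Inverting to Q(P) form: Qd = 239 − 2P; Qs = 5P + 29.
Without the tax, 239 − 2P = 5P + 29 gives 7P = 210, so P* = $30 and Q* = 179.
With the tax collected from sellers, supply shifts: Qs = 5(P − 21) + 29.
New equilibrium: buyers pay $45, sellers receive $24, Q = 149. (Wedge: Pb − Ps = 21.)
Revenue = t · Q = 21 · 149 = $3129.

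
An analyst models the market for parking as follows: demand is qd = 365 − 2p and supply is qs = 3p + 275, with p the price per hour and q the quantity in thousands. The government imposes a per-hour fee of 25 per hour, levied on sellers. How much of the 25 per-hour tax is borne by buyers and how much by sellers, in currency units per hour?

Before the tax: set 365 − 2p = 3p + 275 → p* = 18, q* = 329.
With the tax collected from sellers, supply shifts: qs = 3(p − 25) + 275.
Solving gives q = 299 with buyers paying 33 and sellers receiving 8 (the 25 wedge).
Burden on buyers: 15; on sellers: 10. (They sum to 25.)

Buyers bear 15 per hour; sellers bear 10 per hour.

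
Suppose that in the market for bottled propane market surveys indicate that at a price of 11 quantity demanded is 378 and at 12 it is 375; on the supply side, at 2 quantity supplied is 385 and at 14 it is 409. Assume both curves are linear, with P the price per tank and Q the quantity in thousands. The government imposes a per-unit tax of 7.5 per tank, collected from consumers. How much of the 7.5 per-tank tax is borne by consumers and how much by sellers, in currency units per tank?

Demand slope: (375 − 378)/(12 − 11) = -3, so Qd = 411 − 3P.
Supply slope: (409 − 385)/(14 − 2) = 2, so Qs = 2P + 381.
Before the tax: set 411 − 3P = 2P + 381 → P* = 6, Q* = 393.
With the tax collected from consumers, demand (in seller-price terms) shifts: Qd = 411 − 3(P + 7.5).
Solving gives Q = 384 with consumers paying 9 and sellers receiving 1.5 (the 7.5 wedge).
Burden on consumers: 3; on sellers: 4.5. (They sum to 7.5.)
The less price-elastic side of the market bears the larger share of a per-unit tax.

Consumers bear 3 per tank; sellers bear 4.5 per tank.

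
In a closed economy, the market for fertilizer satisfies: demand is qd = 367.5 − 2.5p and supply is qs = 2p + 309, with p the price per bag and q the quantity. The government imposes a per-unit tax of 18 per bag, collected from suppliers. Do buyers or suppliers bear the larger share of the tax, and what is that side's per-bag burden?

Suppliers bear the larger share: 10 per bag.

Without the tax, 367.5 − 2.5p = 2p + 309 gives 4.5p = 58.5, so p* = 13 and q* = 335.
With the tax collected from suppliers, supply shifts: qs = 2(p − 18) + 309.
Solving gives q = 315 with buyers paying 21 and suppliers receiving 3 (the 18 wedge).
Per-bag burden: buyers 8, suppliers 10.
Suppliers take the larger share because supply is less price-elastic here (demand slope 2.5 vs supply slope 2).
The less price-elastic side of the market bears the larger share of a per-unit tax.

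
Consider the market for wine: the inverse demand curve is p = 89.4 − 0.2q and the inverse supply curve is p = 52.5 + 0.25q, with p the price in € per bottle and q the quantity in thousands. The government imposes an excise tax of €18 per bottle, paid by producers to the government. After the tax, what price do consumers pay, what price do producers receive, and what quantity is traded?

Inverting to q(p) form: qd = 447 − 5p; qs = 4p − 210.
Without the tax, 447 − 5p = 4p − 210 gives 9p = 657, so p* = €73 and q* = 82.
With the tax collected from producers, supply shifts: qs = 4(p − 18) − 210.
New equilibrium: consumers pay €81, producers receive €63, q = 42. (Wedge: pb − ps = 18.)
The less price-elastic side of the market bears the larger share of a per-unit tax.

Consumers pay €81; producers receive €63; quantity = 42.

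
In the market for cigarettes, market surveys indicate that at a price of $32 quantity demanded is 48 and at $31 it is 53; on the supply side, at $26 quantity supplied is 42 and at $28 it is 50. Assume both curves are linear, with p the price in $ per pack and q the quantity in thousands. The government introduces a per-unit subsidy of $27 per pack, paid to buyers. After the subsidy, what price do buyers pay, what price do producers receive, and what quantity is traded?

Demand slope: (53 − 48)/(31 − 32) = -5, so qd = 208 − 5p.
Supply slope: (50 − 42)/(28 − 26) = 4, so qs = 4p − 62.
Without the subsidy, 208 − 5p = 4p − 62 gives 9p = 270, so p* = $30 and q* = 58.
With a per-unit subsidy paid to buyers, each effectively pays p − 27, so demand becomes qd = 208 − 5(p − 27).
New equilibrium: buyers pay $18, producers receive $45, q = 118. (Wedge: pb − ps = −27.)

Buyers pay $18; producers receive $45; quantity = 118.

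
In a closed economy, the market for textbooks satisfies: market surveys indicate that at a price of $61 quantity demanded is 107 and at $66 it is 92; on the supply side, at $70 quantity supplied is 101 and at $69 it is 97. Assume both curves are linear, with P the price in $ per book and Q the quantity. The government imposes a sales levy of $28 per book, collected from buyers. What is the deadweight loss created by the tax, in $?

Deadweight loss = $672.

Demand slope: (92 − 107)/(66 − 61) = -3, so Qd = 290 − 3P.
Supply slope: (97 − 101)/(69 − 70) = 4, so Qs = 4P − 179.
Before the tax: set 290 − 3P = 4P − 179 → P* = $67, Q* = 89.
With the tax collected from buyers, demand (in seller-price terms) shifts: Qd = 290 − 3(P + 28).
Solving gives Q = 41 with buyers paying $83 and sellers receiving $55 (the $28 wedge).
Quantity falls by |ΔQ| = |89 − 41| = 48.
DWL = ½ · t · |ΔQ| = ½ · 28 · 48 = $672.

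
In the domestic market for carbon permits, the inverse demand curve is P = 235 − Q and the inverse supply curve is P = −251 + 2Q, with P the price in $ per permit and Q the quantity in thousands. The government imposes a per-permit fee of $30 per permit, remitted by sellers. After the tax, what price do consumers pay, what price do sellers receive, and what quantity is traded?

Inverting to Q(P) form: Qd = 235 − P; Qs = 0.5P + 125.5.
Before the tax: set 235 − P = 0.5P + 125.5 → P* = $73, Q* = 162.
With the tax collected from sellers, supply shifts: Qs = 0.5(P − 30) + 125.5.
Solving gives Q = 152 with consumers paying $83 and sellers receiving $53 (the $30 wedge).
The less price-elastic side of the market bears the larger share of a per-unit tax.

Consumers pay $83; sellers receive $53; quantity = 152.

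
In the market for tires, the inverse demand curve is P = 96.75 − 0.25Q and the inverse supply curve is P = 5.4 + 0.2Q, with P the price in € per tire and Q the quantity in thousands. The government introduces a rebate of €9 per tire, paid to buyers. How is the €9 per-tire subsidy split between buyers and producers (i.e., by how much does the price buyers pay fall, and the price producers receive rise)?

Buyers gain €5 per tire; producers gain €4 per tire.

Inverting to Q(P) form: Qd = 387 − 4P; Qs = 5P − 27.
Without the subsidy, 387 − 4P = 5P − 27 gives 9P = 414, so P* = €46 and Q* = 203.
With a per-unit subsidy paid to buyers, each effectively pays P − 9, so demand becomes Qd = 387 − 4(P − 9).
Solving gives Q = 223 with buyers paying €41 and producers receiving €50 (the €9 wedge).
Gain to buyers: €5; to producers: €4. (They sum to €9.)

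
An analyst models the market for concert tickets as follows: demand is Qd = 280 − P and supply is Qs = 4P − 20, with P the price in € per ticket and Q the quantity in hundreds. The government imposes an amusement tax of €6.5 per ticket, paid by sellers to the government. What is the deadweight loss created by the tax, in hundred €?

Deadweight loss = €16.9 hundred.

Before the tax: set 280 − P = 4P − 20 → P* = €60, Q* = 220.
With the tax collected from sellers, supply shifts: Qs = 4(P − 6.5) − 20.
New equilibrium: consumers pay €65.2, sellers receive €58.7, Q = 214.8. (Wedge: Pb − Ps = 6.5.)
Quantity falls by |ΔQ| = |220 − 214.8| = 5.2.
DWL = ½ · t · |ΔQ| = ½ · 6.5 · 5.2 = €16.9.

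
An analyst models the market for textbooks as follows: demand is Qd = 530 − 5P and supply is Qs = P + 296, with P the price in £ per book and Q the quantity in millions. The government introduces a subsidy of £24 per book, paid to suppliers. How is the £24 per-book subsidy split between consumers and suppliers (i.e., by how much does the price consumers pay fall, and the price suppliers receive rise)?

Consumers gain £4 per book; suppliers gain £20 per book.

Without the subsidy, 530 − 5P = P + 296 gives 6P = 234, so P* = £39 and Q* = 335.
With a per-unit subsidy paid to suppliers, each receives P + 24 per unit sold, so supply becomes Qs = (P + 24) + 296.
Solving gives Q = 355 with consumers paying £35 and suppliers receiving £59 (the £24 wedge).
Gain to consumers: £4; to suppliers: £20. (They sum to £24.)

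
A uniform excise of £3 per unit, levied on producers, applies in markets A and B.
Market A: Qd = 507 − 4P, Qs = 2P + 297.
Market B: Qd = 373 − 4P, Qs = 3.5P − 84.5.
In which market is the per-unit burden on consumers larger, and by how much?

Market B, by £0.4.

Market A: pre-tax P* = £35, Q* = 367; post-tax Q = 363; per-unit burden on consumers = £1.
Market B: pre-tax P* = £61, Q* = 129; post-tax Q = 123.4; per-unit burden on consumers = £1.4.
Difference: £1 vs £1.4 → market B is larger by £0.4.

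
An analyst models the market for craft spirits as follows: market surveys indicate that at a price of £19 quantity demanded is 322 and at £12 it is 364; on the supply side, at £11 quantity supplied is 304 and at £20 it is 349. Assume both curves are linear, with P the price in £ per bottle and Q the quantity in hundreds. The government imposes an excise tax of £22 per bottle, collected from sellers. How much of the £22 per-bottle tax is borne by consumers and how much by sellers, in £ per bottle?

Consumers bear £10 per bottle; sellers bear £12 per bottle.

Demand slope: (364 − 322)/(12 − 19) = -6, so Qd = 436 − 6P.
Supply slope: (349 − 304)/(20 − 11) = 5, so Qs = 5P + 249.
Before the tax: set 436 − 6P = 5P + 249 → P* = £17, Q* = 334.
With the tax collected from sellers, supply shifts: Qs = 5(P − 22) + 249.
Solving gives Q = 274 with consumers paying £27 and sellers receiving £5 (the £22 wedge).
Burden on consumers: £10; on sellers: £12. (They sum to £22.)
The less price-elastic side of the market bears the larger share of a per-unit tax.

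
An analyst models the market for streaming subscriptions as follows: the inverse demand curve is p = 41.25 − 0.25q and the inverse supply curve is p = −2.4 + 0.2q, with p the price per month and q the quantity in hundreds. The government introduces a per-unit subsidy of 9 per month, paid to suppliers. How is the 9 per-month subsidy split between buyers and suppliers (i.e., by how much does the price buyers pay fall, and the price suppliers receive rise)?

Buyers gain 5 per month; suppliers gain 4 per month.

Inverting to q(p) form: qd = 165 − 4p; qs = 5p + 12.
Without the subsidy, 165 − 4p = 5p + 12 gives 9p = 153, so p* = 17 and q* = 97.
With a per-unit subsidy paid to suppliers, each receives p + 9 per unit sold, so supply becomes qs = 5(p + 9) + 12.
New equilibrium: buyers pay 12, suppliers receive 21, q = 117. (Wedge: pb − ps = −9.)
Gain to buyers: 5; to suppliers: 4. (They sum to 9.)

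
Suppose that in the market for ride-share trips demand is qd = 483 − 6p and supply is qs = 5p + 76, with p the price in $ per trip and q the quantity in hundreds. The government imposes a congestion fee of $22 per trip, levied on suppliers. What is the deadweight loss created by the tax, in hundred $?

Without the tax, 483 − 6p = 5p + 76 gives 11p = 407, so p* = $37 and q* = 261.
With the tax collected from suppliers, supply shifts: qs = 5(p − 22) + 76.
New equilibrium: consumers pay $47, suppliers receive $25, q = 201. (Wedge: pb − ps = 22.)
Quantity falls by |ΔQ| = |261 − 201| = 60.
DWL = ½ · t · |ΔQ| = ½ · 22 · 60 = $660.

Deadweight loss = $660 hundred.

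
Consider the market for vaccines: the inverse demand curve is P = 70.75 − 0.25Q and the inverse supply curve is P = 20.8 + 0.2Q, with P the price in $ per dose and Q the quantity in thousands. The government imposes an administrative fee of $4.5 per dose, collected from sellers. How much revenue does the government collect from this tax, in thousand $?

Inverting to Q(P) form: Qd = 283 − 4P; Qs = 5P − 104.
Before the tax: set 283 − 4P = 5P − 104 → P* = $43, Q* = 111.
With the tax collected from sellers, supply shifts: Qs = 5(P − 4.5) − 104.
New equilibrium: consumers pay $45.5, sellers receive $41, Q = 101. (Wedge: Pb − Ps = 4.5.)
Revenue = t · Q = 4.5 · 101 = $454.5.

Tax revenue = $454.5 thousand.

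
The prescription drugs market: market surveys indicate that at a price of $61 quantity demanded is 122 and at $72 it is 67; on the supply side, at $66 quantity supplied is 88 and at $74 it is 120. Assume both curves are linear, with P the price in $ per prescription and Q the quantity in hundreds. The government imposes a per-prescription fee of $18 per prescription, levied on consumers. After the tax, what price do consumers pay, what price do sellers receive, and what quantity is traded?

Consumers pay $75; sellers receive $57; quantity = 52.

Demand slope: (67 − 122)/(72 − 61) = -5, so Qd = 427 − 5P.
Supply slope: (120 − 88)/(74 − 66) = 4, so Qs = 4P − 176.
Before the tax: set 427 − 5P = 4P − 176 → P* = $67, Q* = 92.
With the tax collected from consumers, demand (in seller-price terms) shifts: Qd = 427 − 5(P + 18).
Solving gives Q = 52 with consumers paying $75 and sellers receiving $57 (the $18 wedge).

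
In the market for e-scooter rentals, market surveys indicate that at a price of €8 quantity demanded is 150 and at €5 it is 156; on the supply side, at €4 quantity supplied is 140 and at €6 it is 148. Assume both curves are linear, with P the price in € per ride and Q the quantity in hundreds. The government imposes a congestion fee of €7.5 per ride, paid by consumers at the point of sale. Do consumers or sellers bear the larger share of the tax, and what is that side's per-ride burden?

Consumers bear the larger share: €5 per ride.

Demand slope: (156 − 150)/(5 − 8) = -2, so Qd = 166 − 2P.
Supply slope: (148 − 140)/(6 − 4) = 4, so Qs = 4P + 124.
Before the tax: set 166 − 2P = 4P + 124 → P* = €7, Q* = 152.
With the tax collected from consumers, demand (in seller-price terms) shifts: Qd = 166 − 2(P + 7.5).
New equilibrium: consumers pay €12, sellers receive €4.5, Q = 142. (Wedge: Pb − Ps = 7.5.)
Per-ride burden: consumers €5, sellers €2.5.
Consumers take the larger share because demand is less price-elastic here (demand slope 2 vs supply slope 4).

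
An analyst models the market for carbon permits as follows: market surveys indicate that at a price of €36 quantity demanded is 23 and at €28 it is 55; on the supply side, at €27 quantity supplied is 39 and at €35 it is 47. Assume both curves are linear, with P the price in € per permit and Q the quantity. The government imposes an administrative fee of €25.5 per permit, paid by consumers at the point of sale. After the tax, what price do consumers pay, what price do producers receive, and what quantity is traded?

Demand slope: (55 − 23)/(28 − 36) = -4, so Qd = 167 − 4P.
Supply slope: (47 − 39)/(35 − 27) = 1, so Qs = P + 12.
Before the tax: set 167 − 4P = P + 12 → P* = €31, Q* = 43.
With the tax collected from consumers, demand (in seller-price terms) shifts: Qd = 167 − 4(P + 25.5).
New equilibrium: consumers pay €36.1, producers receive €10.6, Q = 22.6. (Wedge: Pb − Ps = 25.5.)

Consumers pay €36.1; producers receive €10.6; quantity = 22.6.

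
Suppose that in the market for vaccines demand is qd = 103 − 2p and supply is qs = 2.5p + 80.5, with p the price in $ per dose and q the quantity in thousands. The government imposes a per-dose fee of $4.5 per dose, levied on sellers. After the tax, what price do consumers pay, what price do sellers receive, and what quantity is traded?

Before the tax: set 103 − 2p = 2.5p + 80.5 → p* = $5, q* = 93.
With the tax collected from sellers, supply shifts: qs = 2.5(p − 4.5) + 80.5.
New equilibrium: consumers pay $7.5, sellers receive $3, q = 88. (Wedge: pb − ps = 4.5.)
The less price-elastic side of the market bears the larger share of a per-unit tax.

Consumers pay $7.5; sellers receive $3; quantity = 88.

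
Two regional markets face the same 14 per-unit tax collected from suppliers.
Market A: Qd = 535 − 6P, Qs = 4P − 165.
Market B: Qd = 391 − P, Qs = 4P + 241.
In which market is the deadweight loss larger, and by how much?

Market A: pre-tax P* = 70, Q* = 115; post-tax Q = 81.4; deadweight loss = 235.2.
Market B: pre-tax P* = 30, Q* = 361; post-tax Q = 349.8; deadweight loss = 78.4.
Difference: 235.2 vs 78.4 → market A is larger by 156.8.

Market A, by 156.8.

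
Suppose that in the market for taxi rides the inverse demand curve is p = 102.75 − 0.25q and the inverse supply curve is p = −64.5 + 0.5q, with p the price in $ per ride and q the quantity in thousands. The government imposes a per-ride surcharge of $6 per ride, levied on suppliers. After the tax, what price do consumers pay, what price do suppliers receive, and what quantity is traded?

Consumers pay $49; suppliers receive $43; quantity = 215.

Inverting to q(p) form: qd = 411 − 4p; qs = 2p + 129.
Before the tax: set 411 − 4p = 2p + 129 → p* = $47, q* = 223.
With the tax collected from suppliers, supply shifts: qs = 2(p − 6) + 129.
Solving gives q = 215 with consumers paying $49 and suppliers receiving $43 (the $6 wedge).
The less price-elastic side of the market bears the larger share of a per-unit tax.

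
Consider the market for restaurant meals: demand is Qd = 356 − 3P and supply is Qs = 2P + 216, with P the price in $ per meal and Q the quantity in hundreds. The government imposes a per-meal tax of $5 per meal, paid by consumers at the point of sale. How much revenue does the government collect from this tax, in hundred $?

Tax revenue = $1330 hundred.

Without the tax, 356 − 3P = 2P + 216 gives 5P = 140, so P* = $28 and Q* = 272.
With the tax collected from consumers, demand (in seller-price terms) shifts: Qd = 356 − 3(P + 5).
New equilibrium: consumers pay $30, sellers receive $25, Q = 266. (Wedge: Pb − Ps = 5.)
Revenue = t · Q = 5 · 266 = $1330.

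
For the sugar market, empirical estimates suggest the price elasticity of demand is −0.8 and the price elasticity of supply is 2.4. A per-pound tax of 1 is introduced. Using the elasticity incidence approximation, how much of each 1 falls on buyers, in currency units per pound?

Buyers bear ≈ 0.75 per pound.

Incidence ratio: buyers' share ≈ εs / (εs + |εd|) = 2.4 / (2.4 + 0.8) = 0.75.
So buyers bear ≈ 0.75 × 1 = 0.75; suppliers bear 0.25.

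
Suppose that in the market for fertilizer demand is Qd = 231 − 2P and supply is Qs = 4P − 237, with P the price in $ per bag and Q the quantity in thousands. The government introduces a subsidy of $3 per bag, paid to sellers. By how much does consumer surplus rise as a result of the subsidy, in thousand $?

Consumer surplus rises by $154 thousand.

Before the subsidy: set 231 − 2P = 4P − 237 → P* = $78, Q* = 75.
With a per-unit subsidy paid to sellers, each receives P + 3 per unit sold, so supply becomes Qs = 4(P + 3) − 237.
Solving gives Q = 79 with consumers paying $76 and sellers receiving $79 (the $3 wedge).
ΔCS is the trapezoid between Q = 79 and Q = 75 of height $2: ½ · (75 + 79) · 2 = $154.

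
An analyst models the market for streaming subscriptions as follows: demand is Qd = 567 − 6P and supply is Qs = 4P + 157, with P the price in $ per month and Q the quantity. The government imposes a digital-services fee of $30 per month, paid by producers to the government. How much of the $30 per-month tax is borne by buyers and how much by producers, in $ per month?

Before the tax: set 567 − 6P = 4P + 157 → P* = $41, Q* = 321.
With the tax collected from producers, supply shifts: Qs = 4(P − 30) + 157.
New equilibrium: buyers pay $53, producers receive $23, Q = 249. (Wedge: Pb − Ps = 30.)
Burden on buyers: $12; on producers: $18. (They sum to $30.)
The less price-elastic side of the market bears the larger share of a per-unit tax.

Buyers bear $12 per month; producers bear $18 per month.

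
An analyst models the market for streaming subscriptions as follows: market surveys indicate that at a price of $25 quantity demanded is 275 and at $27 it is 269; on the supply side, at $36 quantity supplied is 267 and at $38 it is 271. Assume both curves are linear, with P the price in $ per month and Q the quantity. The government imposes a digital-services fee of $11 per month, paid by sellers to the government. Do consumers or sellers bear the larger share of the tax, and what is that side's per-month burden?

Sellers bear the larger share: $6.6 per month.

Demand slope: (269 − 275)/(27 − 25) = -3, so Qd = 350 − 3P.
Supply slope: (271 − 267)/(38 − 36) = 2, so Qs = 2P + 195.
Without the tax, 350 − 3P = 2P + 195 gives 5P = 155, so P* = $31 and Q* = 257.
With the tax collected from sellers, supply shifts: Qs = 2(P − 11) + 195.
New equilibrium: consumers pay $35.4, sellers receive $24.4, Q = 243.8. (Wedge: Pb − Ps = 11.)
Per-month burden: consumers $4.4, sellers $6.6.
Sellers take the larger share because supply is less price-elastic here (demand slope 3 vs supply slope 2).
The less price-elastic side of the market bears the larger share of a per-unit tax.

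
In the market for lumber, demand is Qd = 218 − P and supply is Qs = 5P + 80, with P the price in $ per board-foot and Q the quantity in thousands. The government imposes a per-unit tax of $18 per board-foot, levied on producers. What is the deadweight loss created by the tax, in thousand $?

Without the tax, 218 − P = 5P + 80 gives 6P = 138, so P* = $23 and Q* = 195.
With the tax collected from producers, supply shifts: Qs = 5(P − 18) + 80.
Solving gives Q = 180 with consumers paying $38 and producers receiving $20 (the $18 wedge).
Quantity falls by |ΔQ| = |195 − 180| = 15.
DWL = ½ · t · |ΔQ| = ½ · 18 · 15 = $135.

Deadweight loss = $135 thousand.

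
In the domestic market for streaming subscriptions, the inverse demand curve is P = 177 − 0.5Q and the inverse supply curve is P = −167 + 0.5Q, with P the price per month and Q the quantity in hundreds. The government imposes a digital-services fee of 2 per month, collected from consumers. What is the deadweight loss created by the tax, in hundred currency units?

Deadweight loss = 2 hundred.

Inverting to Q(P) form: Qd = 354 − 2P; Qs = 2P + 334.
Before the tax: set 354 − 2P = 2P + 334 → P* = 5, Q* = 344.
With the tax collected from consumers, demand (in seller-price terms) shifts: Qd = 354 − 2(P + 2).
Solving gives Q = 342 with consumers paying 6 and producers receiving 4 (the 2 wedge).
Quantity falls by |ΔQ| = |344 − 342| = 2.
DWL = ½ · t · |ΔQ| = ½ · 2 · 2 = 2.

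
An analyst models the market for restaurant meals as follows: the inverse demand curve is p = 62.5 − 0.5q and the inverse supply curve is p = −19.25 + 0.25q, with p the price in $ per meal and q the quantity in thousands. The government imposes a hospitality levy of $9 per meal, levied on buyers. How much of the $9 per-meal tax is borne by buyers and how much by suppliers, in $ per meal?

Inverting to q(p) form: qd = 125 − 2p; qs = 4p + 77.
Before the tax: set 125 − 2p = 4p + 77 → p* = $8, q* = 109.
With the tax collected from buyers, demand (in seller-price terms) shifts: qd = 125 − 2(p + 9).
New equilibrium: buyers pay $14, suppliers receive $5, q = 97. (Wedge: pb − ps = 9.)
Burden on buyers: $6; on suppliers: $3. (They sum to $9.)

Buyers bear $6 per meal; suppliers bear $3 per meal.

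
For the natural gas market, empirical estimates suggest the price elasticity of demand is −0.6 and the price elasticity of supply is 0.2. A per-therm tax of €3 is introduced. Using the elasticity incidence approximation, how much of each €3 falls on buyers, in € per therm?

Incidence ratio: buyers' share ≈ εs / (εs + |εd|) = 0.2 / (0.2 + 0.6) = 0.25.
So buyers bear ≈ 0.25 × €3 = €0.75; suppliers bear €2.25.

Buyers bear ≈ €0.75 per therm.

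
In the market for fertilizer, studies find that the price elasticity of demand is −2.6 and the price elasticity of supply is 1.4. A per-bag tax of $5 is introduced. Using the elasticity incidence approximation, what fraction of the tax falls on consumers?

Incidence ratio: consumers' share ≈ εs / (εs + |εd|) = 1.4 / (1.4 + 2.6) = 0.35.
Supply is the less elastic side, so consumers bear the smaller share.

Consumers' share ≈ 0.35.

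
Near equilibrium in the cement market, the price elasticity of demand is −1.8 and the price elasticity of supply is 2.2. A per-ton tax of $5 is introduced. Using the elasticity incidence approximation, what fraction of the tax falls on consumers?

Incidence ratio: consumers' share ≈ εs / (εs + |εd|) = 2.2 / (2.2 + 1.8) = 0.55.
Supply is the more elastic side, so consumers bear the larger share.

Consumers' share ≈ 0.55.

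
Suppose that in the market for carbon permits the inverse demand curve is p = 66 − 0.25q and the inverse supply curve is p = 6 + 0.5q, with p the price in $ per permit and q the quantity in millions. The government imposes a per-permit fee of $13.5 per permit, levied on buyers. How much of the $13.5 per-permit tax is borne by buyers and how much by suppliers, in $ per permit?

Rewrite in direct form: qd = 264 − 4p and qs = 2p − 12.
Without the tax, 264 − 4p = 2p − 12 gives 6p = 276, so p* = $46 and q* = 80.
With the tax collected from buyers, demand (in seller-price terms) shifts: qd = 264 − 4(p + 13.5).
New equilibrium: buyers pay $50.5, suppliers receive $37, q = 62. (Wedge: pb − ps = 13.5.)
Burden on buyers: $4.5; on suppliers: $9. (They sum to $13.5.)
The less price-elastic side of the market bears the larger share of a per-unit tax.

Buyers bear $4.5 per permit; suppliers bear $9 per permit.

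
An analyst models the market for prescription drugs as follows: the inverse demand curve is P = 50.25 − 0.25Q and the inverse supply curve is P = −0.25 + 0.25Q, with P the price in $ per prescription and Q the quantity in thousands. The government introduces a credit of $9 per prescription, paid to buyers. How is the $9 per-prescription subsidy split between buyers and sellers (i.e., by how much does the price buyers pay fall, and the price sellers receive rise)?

Buyers gain $4.5 per prescription; sellers gain $4.5 per prescription.

Rewrite in direct form: Qd = 201 − 4P and Qs = 4P + 1.
Before the subsidy: set 201 − 4P = 4P + 1 → P* = $25, Q* = 101.
With a per-unit subsidy paid to buyers, each effectively pays P − 9, so demand becomes Qd = 201 − 4(P − 9).
Solving gives Q = 119 with buyers paying $20.5 and sellers receiving $29.5 (the $9 wedge).
Gain to buyers: $4.5; to sellers: $4.5. (They sum to $9.)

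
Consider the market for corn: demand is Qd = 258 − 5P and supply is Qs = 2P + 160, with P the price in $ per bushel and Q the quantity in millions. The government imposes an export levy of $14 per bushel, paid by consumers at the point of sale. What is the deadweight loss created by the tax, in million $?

Before the tax: set 258 − 5P = 2P + 160 → P* = $14, Q* = 188.
With the tax collected from consumers, demand (in seller-price terms) shifts: Qd = 258 − 5(P + 14).
Solving gives Q = 168 with consumers paying $18 and producers receiving $4 (the $14 wedge).
Quantity falls by |ΔQ| = |188 − 168| = 20.
DWL = ½ · t · |ΔQ| = ½ · 14 · 20 = $140.

Deadweight loss = $140 million.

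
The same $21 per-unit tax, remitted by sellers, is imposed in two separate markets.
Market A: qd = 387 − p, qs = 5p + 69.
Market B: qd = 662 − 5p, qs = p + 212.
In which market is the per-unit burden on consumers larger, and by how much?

Market A: pre-tax p* = $53, q* = 334; post-tax q = 316.5; per-unit burden on consumers = $17.5.
Market B: pre-tax p* = $75, q* = 287; post-tax q = 269.5; per-unit burden on consumers = $3.5.
Difference: $17.5 vs $3.5 → market A is larger by $14.

Market A, by $14.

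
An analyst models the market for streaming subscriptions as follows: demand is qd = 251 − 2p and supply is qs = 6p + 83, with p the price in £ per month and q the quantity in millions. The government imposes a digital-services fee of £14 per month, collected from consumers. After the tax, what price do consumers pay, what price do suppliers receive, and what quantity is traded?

Before the tax: set 251 − 2p = 6p + 83 → p* = £21, q* = 209.
With the tax collected from consumers, demand (in seller-price terms) shifts: qd = 251 − 2(p + 14).
Solving gives q = 188 with consumers paying £31.5 and suppliers receiving £17.5 (the £14 wedge).
The less price-elastic side of the market bears the larger share of a per-unit tax.

Consumers pay £31.5; suppliers receive £17.5; quantity = 188.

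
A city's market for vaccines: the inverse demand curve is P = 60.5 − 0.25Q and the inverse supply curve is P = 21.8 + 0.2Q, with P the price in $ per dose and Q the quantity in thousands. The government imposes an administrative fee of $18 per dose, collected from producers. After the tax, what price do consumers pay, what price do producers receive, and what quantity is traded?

Rewrite in direct form: Qd = 242 − 4P and Qs = 5P − 109.
Without the tax, 242 − 4P = 5P − 109 gives 9P = 351, so P* = $39 and Q* = 86.
With the tax collected from producers, supply shifts: Qs = 5(P − 18) − 109.
Solving gives Q = 46 with consumers paying $49 and producers receiving $31 (the $18 wedge).

Consumers pay $49; producers receive $31; quantity = 46.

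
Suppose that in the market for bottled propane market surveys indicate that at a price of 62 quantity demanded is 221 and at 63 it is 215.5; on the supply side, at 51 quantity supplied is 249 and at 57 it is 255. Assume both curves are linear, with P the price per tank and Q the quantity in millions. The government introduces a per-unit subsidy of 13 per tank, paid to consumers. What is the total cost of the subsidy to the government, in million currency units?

Government outlay = 3445 million.

Demand slope: (215.5 − 221)/(63 − 62) = -5.5, so Qd = 562 − 5.5P.
Supply slope: (255 − 249)/(57 − 51) = 1, so Qs = P + 198.
Without the subsidy, 562 − 5.5P = P + 198 gives 6.5P = 364, so P* = 56 and Q* = 254.
With a per-unit subsidy paid to consumers, each effectively pays P − 13, so demand becomes Qd = 562 − 5.5(P − 13).
New equilibrium: consumers pay 54, suppliers receive 67, Q = 265. (Wedge: Pb − Ps = −13.)
Outlay = t · Q = 13 · 265 = 3445.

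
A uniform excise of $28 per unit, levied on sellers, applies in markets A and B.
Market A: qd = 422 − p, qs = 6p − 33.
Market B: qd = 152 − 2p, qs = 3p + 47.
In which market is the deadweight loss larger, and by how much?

Market A: pre-tax p* = $65, q* = 357; post-tax q = 333; deadweight loss = $336.
Market B: pre-tax p* = $21, q* = 110; post-tax q = 76.4; deadweight loss = $470.4.
Difference: $336 vs $470.4 → market B is larger by $134.4.

Market B, by $134.4.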